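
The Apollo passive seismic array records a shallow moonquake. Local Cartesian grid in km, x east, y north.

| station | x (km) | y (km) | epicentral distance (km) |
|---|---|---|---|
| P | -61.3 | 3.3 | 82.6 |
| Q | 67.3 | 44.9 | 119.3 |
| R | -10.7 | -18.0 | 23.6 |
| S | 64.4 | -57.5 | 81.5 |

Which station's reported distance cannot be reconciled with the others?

Solve using three stations at a time. Using Q, R, S (subtract circle equations pairwise → linear system) gives (x, y) ≈ (-15.4, -41.1).
Distances from that point to each station vs reported:
  P: calculated 63.8 vs reported 82.6 → residual 18.8 km
  Q: calculated 119.3 vs reported 119.3 → residual 0.0 km
  R: calculated 23.5 vs reported 23.6 → residual 0.1 km
  S: calculated 81.5 vs reported 81.5 → residual 0.0 km
Q, R, S are mutually consistent (residuals ≈ 0); P is off by 18.8 km.

P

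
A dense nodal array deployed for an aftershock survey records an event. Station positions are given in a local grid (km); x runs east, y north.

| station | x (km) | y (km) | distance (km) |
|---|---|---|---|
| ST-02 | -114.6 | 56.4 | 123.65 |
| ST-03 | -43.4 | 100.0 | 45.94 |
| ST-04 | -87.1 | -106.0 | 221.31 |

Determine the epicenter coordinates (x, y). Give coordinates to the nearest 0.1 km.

(2.4, 96.4)

Circle about each station: (x + 114.6)² + (y − 56.4)² = 123.65²; (x + 43.4)² + (y − 100.0)² = 45.94²; (x + 87.1)² + (y + 106.0)² = 221.31².
Subtracting pairs of circle equations eliminates x²+y² and gives linear equations (the radical axes):
142.4 x + 87.2 y = 8748.28
55.0 x − 324.8 y = -31180.50
Solving the 2×2 system: x ≈ 2.4, y ≈ 96.4 km.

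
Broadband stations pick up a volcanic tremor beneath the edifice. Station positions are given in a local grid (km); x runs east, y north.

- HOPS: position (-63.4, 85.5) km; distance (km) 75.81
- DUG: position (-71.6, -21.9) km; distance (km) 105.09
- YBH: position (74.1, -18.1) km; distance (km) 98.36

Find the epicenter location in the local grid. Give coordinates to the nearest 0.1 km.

Circle about each station: (x + 63.4)² + (y − 85.5)² = 75.81²; (x + 71.6)² + (y + 21.9)² = 105.09²; (x − 74.1)² + (y + 18.1)² = 98.36².
Subtracting pairs of circle equations eliminates x²+y² and gives linear equations (the radical axes):
-16.4 x − 214.8 y = -11020.39
275.0 x − 207.2 y = -9438.92
Solving the 2×2 system: x ≈ 4.1, y ≈ 51.0 km.

(4.1, 51.0)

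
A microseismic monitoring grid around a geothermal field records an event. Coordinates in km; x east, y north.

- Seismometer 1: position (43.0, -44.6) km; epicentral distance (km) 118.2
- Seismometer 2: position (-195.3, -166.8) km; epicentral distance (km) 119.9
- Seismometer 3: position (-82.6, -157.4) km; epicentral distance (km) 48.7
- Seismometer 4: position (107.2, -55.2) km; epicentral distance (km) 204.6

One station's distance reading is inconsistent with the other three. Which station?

Solve using three stations at a time. Using Seismometer 2, Seismometer 3, Seismometer 4 (subtract circle equations pairwise → linear system) gives (x, y) ≈ (-90.1, -109.3).
Distances from that point to each station vs reported:
  Seismometer 1: calculated 148.0 vs reported 118.2 → residual 29.8 km
  Seismometer 2: calculated 119.9 vs reported 119.9 → residual 0.0 km
  Seismometer 3: calculated 48.6 vs reported 48.7 → residual 0.1 km
  Seismometer 4: calculated 204.6 vs reported 204.6 → residual 0.0 km
Seismometer 2, Seismometer 3, Seismometer 4 are mutually consistent (residuals ≈ 0); Seismometer 1 is off by 29.8 km.

Seismometer 1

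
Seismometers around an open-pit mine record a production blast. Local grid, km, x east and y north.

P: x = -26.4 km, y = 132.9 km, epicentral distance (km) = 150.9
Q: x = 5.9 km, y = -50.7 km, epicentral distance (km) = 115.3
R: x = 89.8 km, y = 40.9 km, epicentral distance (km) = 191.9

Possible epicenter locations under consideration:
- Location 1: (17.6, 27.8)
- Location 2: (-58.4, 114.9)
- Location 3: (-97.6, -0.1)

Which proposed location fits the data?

Location 3

For each candidate, compare |candidate − station| to the reported distance:
Location 1: residuals P 37.0, Q 35.9, R 118.5 → max 118.5 km
Location 2: residuals P 114.2, Q 62.3, R 26.3 → max 114.2 km
Location 3: residuals P 0.0, Q 0.1, R 0.1 → max 0.1 km
Only Location 3 has all residuals ≈ 0.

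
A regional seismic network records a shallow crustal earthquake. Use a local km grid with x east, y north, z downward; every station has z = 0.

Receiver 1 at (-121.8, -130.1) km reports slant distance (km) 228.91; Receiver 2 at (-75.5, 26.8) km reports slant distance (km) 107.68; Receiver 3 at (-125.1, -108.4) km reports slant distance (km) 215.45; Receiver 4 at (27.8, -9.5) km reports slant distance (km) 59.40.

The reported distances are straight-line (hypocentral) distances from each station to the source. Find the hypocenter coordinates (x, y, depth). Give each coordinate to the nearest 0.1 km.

Each station gives a sphere (x−x_i)² + (y−y_i)² + z² = d_i² (stations at z=0).
Subtracting the Receiver 1 sphere from Receiver 2 and Receiver 3: z² cancels, leaving linear equations in x and y:
92.6 x + 313.8 y = 15462.05
-6.6 x + 43.4 y = 1620.41
Solving: x ≈ 26.695, y ≈ 41.396 km (keep extra digits for the depth step; rounded: 26.7, 41.4).
Then from the Receiver 1 sphere: z² = 228.91² − (x + 121.8)² − (y + 130.1)² with x = 26.695, y = 41.396, so z ≈ 30.629 ≈ 30.6 km.
Check against Receiver 4 (with the unrounded solution): distance 59.41 ≈ 59.40 km. ✓

(26.7, 41.4, 30.6)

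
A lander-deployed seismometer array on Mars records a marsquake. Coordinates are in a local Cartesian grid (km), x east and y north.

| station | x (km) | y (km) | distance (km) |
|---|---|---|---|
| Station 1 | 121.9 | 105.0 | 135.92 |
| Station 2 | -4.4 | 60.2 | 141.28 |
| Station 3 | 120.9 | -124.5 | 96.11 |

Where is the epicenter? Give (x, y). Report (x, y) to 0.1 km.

x ≈ 104.5 km, y ≈ -29.8 km

Circle about each station: (x − 121.9)² + (y − 105.0)² = 135.92²; (x + 4.4)² + (y − 60.2)² = 141.28²; (x − 120.9)² + (y + 124.5)² = 96.11².
Subtracting the Station 1 equation from the Station 2 and Station 3 equations removes the quadratic terms:
-252.6 x − 89.6 y = -23727.00
-2.0 x − 459.0 y = 13469.56
Solving the 2×2 system: x ≈ 104.5, y ≈ -29.8 km.
Check against Station 1 (with the unrounded x, y): √((x − 121.9)²+(y − 105.0)²) = 135.92 ≈ 135.92 km. ✓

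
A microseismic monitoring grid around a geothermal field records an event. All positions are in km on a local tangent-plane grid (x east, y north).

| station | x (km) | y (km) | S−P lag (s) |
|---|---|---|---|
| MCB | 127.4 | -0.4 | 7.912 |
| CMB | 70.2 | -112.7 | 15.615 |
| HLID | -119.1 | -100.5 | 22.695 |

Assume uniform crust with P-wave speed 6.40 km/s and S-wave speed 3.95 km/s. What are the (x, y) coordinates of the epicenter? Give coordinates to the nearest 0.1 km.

Distance from S−P lag: d = Δt · v_P v_S / (v_P − v_S) = Δt · (6.40·3.95)/(6.40−3.95) ≈ 10.3184·Δt.
So d_MCB = 81.64, d_CMB = 161.12, d_HLID = 234.18 km.
Circle about each station: (x − 127.4)² + (y + 0.4)² = 81.64²; (x − 70.2)² + (y + 112.7)² = 161.12²; (x + 119.1)² + (y + 100.5)² = 234.18².
Subtracting pairs of circle equations eliminates x²+y² and gives linear equations (the radical axes):
-114.4 x − 224.6 y = -17896.15
-493.0 x − 200.2 y = -40121.04
Solving the 2×2 system: x ≈ 61.8, y ≈ 48.2 km.

(61.8, 48.2)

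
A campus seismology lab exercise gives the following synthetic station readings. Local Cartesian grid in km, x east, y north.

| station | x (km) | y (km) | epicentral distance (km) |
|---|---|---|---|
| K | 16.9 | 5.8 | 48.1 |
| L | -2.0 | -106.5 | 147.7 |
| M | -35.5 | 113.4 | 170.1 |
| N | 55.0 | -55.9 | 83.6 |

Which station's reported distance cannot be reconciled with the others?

M

Solve using three stations at a time. Using K, L, N (subtract circle equations pairwise → linear system) gives (x, y) ≈ (59.9, 27.6).
Distances from that point to each station vs reported:
  K: calculated 48.3 vs reported 48.1 → residual 0.2 km
  L: calculated 147.8 vs reported 147.7 → residual 0.1 km
  M: calculated 128.3 vs reported 170.1 → residual 41.8 km
  N: calculated 83.7 vs reported 83.6 → residual 0.1 km
K, L, N are mutually consistent (residuals ≈ 0); M is off by 41.8 km.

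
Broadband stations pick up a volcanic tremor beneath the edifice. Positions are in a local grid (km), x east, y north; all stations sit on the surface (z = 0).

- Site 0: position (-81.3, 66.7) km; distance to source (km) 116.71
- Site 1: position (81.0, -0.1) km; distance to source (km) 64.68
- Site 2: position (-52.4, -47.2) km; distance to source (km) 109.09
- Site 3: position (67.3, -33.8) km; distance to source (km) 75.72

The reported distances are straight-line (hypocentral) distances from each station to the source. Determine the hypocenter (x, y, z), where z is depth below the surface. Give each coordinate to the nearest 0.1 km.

Each station gives a sphere (x−x_i)² + (y−y_i)² + z² = d_i² (stations at z=0).
Subtracting the Site 0 sphere from Site 1 and Site 2: z² cancels, leaving linear equations in x and y:
324.6 x − 133.6 y = 4940.15
57.8 x − 227.8 y = -4364.38
Solving: x ≈ 25.799, y ≈ 25.705 km (keep extra digits for the depth step; rounded: 25.8, 25.7).
Then from the Site 0 sphere: z² = 116.71² − (x + 81.3)² − (y − 66.7)² with x = 25.799, y = 25.705, so z ≈ 21.690 ≈ 21.7 km.
Check against Site 3 (with the unrounded solution): distance 75.72 ≈ 75.72 km. ✓

x ≈ 25.8 km, y ≈ 25.7 km, depth ≈ 21.7 km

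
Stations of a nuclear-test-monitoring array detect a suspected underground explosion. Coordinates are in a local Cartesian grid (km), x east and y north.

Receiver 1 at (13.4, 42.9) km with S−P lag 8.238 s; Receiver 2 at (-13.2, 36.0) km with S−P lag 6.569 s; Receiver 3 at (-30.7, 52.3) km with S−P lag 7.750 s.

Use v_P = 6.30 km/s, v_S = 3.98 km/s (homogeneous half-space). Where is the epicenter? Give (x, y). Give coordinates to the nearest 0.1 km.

-35.8 km east, -31.3 km north

Distance from S−P lag: d = Δt · v_P v_S / (v_P − v_S) = Δt · (6.30·3.98)/(6.30−3.98) ≈ 10.8078·Δt.
So d_Receiver 1 = 89.03, d_Receiver 2 = 71.00, d_Receiver 3 = 83.76 km.
Circle about each station: (x − 13.4)² + (y − 42.9)² = 89.03²; (x + 13.2)² + (y − 36.0)² = 71.00²; (x + 30.7)² + (y − 52.3)² = 83.76².
Subtracting pairs of circle equations eliminates x²+y² and gives linear equations (the radical axes):
-53.2 x − 13.8 y = 2335.61
-88.2 x + 18.8 y = 2568.41
Solving the 2×2 system: x ≈ -35.8, y ≈ -31.3 km.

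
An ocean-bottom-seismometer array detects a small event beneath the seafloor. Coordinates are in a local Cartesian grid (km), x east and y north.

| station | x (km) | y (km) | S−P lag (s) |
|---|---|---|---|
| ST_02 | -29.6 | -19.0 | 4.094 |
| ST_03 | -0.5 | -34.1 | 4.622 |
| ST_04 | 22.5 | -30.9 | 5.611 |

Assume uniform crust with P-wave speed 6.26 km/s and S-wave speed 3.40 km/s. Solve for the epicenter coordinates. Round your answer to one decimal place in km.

Distance from S−P lag: d = Δt · v_P v_S / (v_P − v_S) = Δt · (6.26·3.40)/(6.26−3.40) ≈ 7.4420·Δt.
So d_ST_02 = 30.47, d_ST_03 = 34.40, d_ST_04 = 41.76 km.
Circle about each station: (x + 29.6)² + (y + 19.0)² = 30.47²; (x + 0.5)² + (y + 34.1)² = 34.40²; (x − 22.5)² + (y + 30.9)² = 41.76².
Subtracting pairs of circle equations eliminates x²+y² and gives linear equations (the radical axes):
58.2 x − 30.2 y = -329.04
104.2 x − 23.8 y = -591.58
Solving the 2×2 system: x ≈ -5.7, y ≈ -0.1 km.
Check against ST_02 (with the unrounded x, y): √((x + 29.6)²+(y + 19.0)²) = 30.48 ≈ 30.47 km. ✓

(-5.7, -0.1)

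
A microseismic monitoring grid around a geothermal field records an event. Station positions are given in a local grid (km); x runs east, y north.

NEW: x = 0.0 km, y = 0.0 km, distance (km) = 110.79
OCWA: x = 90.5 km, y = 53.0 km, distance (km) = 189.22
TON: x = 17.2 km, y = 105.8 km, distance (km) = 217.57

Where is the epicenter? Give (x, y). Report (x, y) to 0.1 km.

-4.4 km east, -110.7 km north

Circle about each station: x² + y² = 110.79²; (x − 90.5)² + (y − 53.0)² = 189.22²; (x − 17.2)² + (y − 105.8)² = 217.57².
Subtracting the NEW equation from the OCWA and TON equations removes the quadratic terms:
181.0 x + 106.0 y = -12530.53
34.4 x + 211.6 y = -23572.80
Solving the 2×2 system: x ≈ -4.4, y ≈ -110.7 km.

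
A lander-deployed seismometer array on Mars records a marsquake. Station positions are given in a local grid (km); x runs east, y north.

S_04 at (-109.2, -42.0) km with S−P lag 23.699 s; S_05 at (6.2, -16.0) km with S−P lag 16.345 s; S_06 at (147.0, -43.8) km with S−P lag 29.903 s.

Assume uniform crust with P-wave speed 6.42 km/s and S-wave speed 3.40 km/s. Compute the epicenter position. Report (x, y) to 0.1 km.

Distance from S−P lag: d = Δt · v_P v_S / (v_P − v_S) = Δt · (6.42·3.40)/(6.42−3.40) ≈ 7.2278·Δt.
So d_S_04 = 171.29, d_S_05 = 118.14, d_S_06 = 216.13 km.
Circle about each station: (x + 109.2)² + (y + 42.0)² = 171.29²; (x − 6.2)² + (y + 16.0)² = 118.14²; (x − 147.0)² + (y + 43.8)² = 216.13².
Subtracting the S_04 equation from the S_05 and S_06 equations removes the quadratic terms:
230.8 x + 52.0 y = 1989.00
512.4 x − 3.6 y = -7533.11
Solving the 2×2 system: x ≈ -14.0, y ≈ 100.4 km.

-14.0 km east, 100.4 km north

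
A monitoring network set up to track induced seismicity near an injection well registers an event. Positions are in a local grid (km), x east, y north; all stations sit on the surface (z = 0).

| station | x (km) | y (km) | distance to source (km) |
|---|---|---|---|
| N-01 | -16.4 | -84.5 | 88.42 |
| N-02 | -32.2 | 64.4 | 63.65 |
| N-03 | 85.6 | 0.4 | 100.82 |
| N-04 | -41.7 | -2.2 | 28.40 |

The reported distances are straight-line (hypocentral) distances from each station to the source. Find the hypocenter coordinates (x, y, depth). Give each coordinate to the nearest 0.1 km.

x ≈ -14.9 km, y ≈ 3.6 km, depth ≈ 7.4 km

Each station gives a sphere (x−x_i)² + (y−y_i)² + z² = d_i² (stations at z=0).
Subtracting the N-01 sphere from N-02 and N-03: z² cancels, leaving linear equations in x and y:
-31.6 x + 297.8 y = 1541.76
204.0 x + 169.8 y = -2428.27
Solving: x ≈ -14.897, y ≈ 3.596 km (keep extra digits for the depth step; rounded: -14.9, 3.6).
Then from the N-01 sphere: z² = 88.42² − (x + 16.4)² − (y + 84.5)² with x = -14.897, y = 3.596, so z ≈ 7.412 ≈ 7.4 km.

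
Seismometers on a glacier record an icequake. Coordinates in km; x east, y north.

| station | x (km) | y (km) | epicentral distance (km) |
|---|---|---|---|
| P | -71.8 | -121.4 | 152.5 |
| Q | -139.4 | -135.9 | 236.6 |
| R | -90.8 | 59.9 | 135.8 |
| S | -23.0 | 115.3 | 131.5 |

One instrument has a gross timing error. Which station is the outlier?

Solve using three stations at a time. Using P, R, S (subtract circle equations pairwise → linear system) gives (x, y) ≈ (28.1, -6.0).
Distances from that point to each station vs reported:
  P: calculated 152.6 vs reported 152.5 → residual 0.1 km
  Q: calculated 211.9 vs reported 236.6 → residual 24.7 km
  R: calculated 135.9 vs reported 135.8 → residual 0.1 km
  S: calculated 131.6 vs reported 131.5 → residual 0.1 km
P, R, S are mutually consistent (residuals ≈ 0); Q is off by 24.7 km.

Q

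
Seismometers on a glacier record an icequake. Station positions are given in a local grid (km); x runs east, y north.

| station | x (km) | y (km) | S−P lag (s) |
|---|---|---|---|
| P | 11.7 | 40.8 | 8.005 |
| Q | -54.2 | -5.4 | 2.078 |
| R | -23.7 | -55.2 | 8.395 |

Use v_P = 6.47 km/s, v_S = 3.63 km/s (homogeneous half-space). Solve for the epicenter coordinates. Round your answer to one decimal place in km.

x ≈ -47.0 km, y ≈ 10.2 km

Distance from S−P lag: d = Δt · v_P v_S / (v_P − v_S) = Δt · (6.47·3.63)/(6.47−3.63) ≈ 8.2698·Δt.
So d_P = 66.20, d_Q = 17.18, d_R = 69.42 km.
Circle about each station: (x − 11.7)² + (y − 40.8)² = 66.20²; (x + 54.2)² + (y + 5.4)² = 17.18²; (x + 23.7)² + (y + 55.2)² = 69.42².
Subtracting pairs of circle equations eliminates x²+y² and gives linear equations (the radical axes):
-131.8 x − 92.4 y = 5252.56
-70.8 x − 192.0 y = 1370.50
Solving the 2×2 system: x ≈ -47.0, y ≈ 10.2 km.
Check against P (with the unrounded x, y): √((x − 11.7)²+(y − 40.8)²) = 66.20 ≈ 66.20 km. ✓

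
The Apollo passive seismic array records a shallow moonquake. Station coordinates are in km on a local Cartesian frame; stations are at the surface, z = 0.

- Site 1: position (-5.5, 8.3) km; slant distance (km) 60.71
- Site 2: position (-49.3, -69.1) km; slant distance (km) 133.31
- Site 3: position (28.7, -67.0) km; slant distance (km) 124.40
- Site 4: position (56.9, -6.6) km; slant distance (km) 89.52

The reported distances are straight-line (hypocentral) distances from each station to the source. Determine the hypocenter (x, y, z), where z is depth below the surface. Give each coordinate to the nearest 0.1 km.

Each station gives a sphere (x−x_i)² + (y−y_i)² + z² = d_i² (stations at z=0).
Subtracting the Site 1 sphere from Site 2 and Site 3: z² cancels, leaving linear equations in x and y:
-87.6 x − 154.8 y = -6979.69
68.4 x − 150.6 y = -6576.11
Solving: x ≈ 1.394, y ≈ 44.299 km (keep extra digits for the depth step; rounded: 1.4, 44.3).
Then from the Site 1 sphere: z² = 60.71² − (x + 5.5)² − (y − 8.3)² with x = 1.394, y = 44.299, so z ≈ 48.397 ≈ 48.4 km.

x ≈ 1.4 km, y ≈ 44.3 km, depth ≈ 48.4 km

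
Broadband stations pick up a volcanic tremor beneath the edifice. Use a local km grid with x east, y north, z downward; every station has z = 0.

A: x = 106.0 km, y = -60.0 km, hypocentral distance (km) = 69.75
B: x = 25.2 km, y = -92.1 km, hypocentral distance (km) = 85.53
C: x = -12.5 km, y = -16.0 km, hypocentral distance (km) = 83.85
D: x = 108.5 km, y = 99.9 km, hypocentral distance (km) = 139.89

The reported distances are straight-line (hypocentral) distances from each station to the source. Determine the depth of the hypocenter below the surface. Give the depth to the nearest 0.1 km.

Each station gives a sphere (x−x_i)² + (y−y_i)² + z² = d_i² (stations at z=0).
Subtracting the A sphere from B and C: z² cancels, leaving linear equations in x and y:
-161.6 x − 64.2 y = -8168.87
-237.0 x + 88.0 y = -16589.51
Solving: x ≈ 60.602, y ≈ -25.304 km (keep extra digits for the depth step; rounded: 60.6, -25.3).
Then from the A sphere: z² = 69.75² − (x − 106.0)² − (y + 60.0)² with x = 60.602, y = -25.304, so z ≈ 40.003 ≈ 40.0 km.
Check against D (with the unrounded solution): distance 139.89 ≈ 139.89 km. ✓

z ≈ 40.0 km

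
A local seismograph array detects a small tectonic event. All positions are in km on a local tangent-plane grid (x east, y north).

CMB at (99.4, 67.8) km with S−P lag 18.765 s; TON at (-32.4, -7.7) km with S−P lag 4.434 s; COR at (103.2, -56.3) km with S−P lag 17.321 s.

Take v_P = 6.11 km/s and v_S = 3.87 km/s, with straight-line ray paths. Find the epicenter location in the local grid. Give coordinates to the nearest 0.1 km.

Distance from S−P lag: d = Δt · v_P v_S / (v_P − v_S) = Δt · (6.11·3.87)/(6.11−3.87) ≈ 10.5561·Δt.
So d_CMB = 198.09, d_TON = 46.81, d_COR = 182.84 km.
Circle about each station: (x − 99.4)² + (y − 67.8)² = 198.09²; (x + 32.4)² + (y + 7.7)² = 46.81²; (x − 103.2)² + (y + 56.3)² = 182.84².
Subtracting pairs of circle equations eliminates x²+y² and gives linear equations (the radical axes):
-263.6 x − 151.0 y = 23680.32
7.6 x − 248.2 y = 5151.91
Solving the 2×2 system: x ≈ -76.6, y ≈ -23.1 km.

x ≈ -76.6 km, y ≈ -23.1 km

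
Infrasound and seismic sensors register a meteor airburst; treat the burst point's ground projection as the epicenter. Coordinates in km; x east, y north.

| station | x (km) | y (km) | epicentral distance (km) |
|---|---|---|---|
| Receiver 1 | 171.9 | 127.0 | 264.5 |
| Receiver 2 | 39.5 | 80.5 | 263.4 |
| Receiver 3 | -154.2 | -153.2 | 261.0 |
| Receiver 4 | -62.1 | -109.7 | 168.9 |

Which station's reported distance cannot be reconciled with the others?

Receiver 2

Solve using three stations at a time. Using Receiver 1, Receiver 3, Receiver 4 (subtract circle equations pairwise → linear system) gives (x, y) ≈ (105.7, -129.1).
Distances from that point to each station vs reported:
  Receiver 1: calculated 264.5 vs reported 264.5 → residual 0.0 km
  Receiver 2: calculated 219.8 vs reported 263.4 → residual 43.6 km
  Receiver 3: calculated 261.0 vs reported 261.0 → residual 0.0 km
  Receiver 4: calculated 168.9 vs reported 168.9 → residual 0.0 km
Receiver 1, Receiver 3, Receiver 4 are mutually consistent (residuals ≈ 0); Receiver 2 is off by 43.6 km.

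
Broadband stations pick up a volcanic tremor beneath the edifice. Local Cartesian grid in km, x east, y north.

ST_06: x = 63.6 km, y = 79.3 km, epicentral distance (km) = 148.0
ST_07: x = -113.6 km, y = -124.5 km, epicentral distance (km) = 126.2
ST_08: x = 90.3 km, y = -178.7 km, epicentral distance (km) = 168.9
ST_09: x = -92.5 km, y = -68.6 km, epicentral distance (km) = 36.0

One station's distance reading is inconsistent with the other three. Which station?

ST_09

Solve using three stations at a time. Using ST_06, ST_07, ST_08 (subtract circle equations pairwise → linear system) gives (x, y) ≈ (-14.6, -46.3).
Distances from that point to each station vs reported:
  ST_06: calculated 148.0 vs reported 148.0 → residual 0.0 km
  ST_07: calculated 126.2 vs reported 126.2 → residual 0.0 km
  ST_08: calculated 168.9 vs reported 168.9 → residual 0.0 km
  ST_09: calculated 81.0 vs reported 36.0 → residual 45.0 km
ST_06, ST_07, ST_08 are mutually consistent (residuals ≈ 0); ST_09 is off by 45.0 km.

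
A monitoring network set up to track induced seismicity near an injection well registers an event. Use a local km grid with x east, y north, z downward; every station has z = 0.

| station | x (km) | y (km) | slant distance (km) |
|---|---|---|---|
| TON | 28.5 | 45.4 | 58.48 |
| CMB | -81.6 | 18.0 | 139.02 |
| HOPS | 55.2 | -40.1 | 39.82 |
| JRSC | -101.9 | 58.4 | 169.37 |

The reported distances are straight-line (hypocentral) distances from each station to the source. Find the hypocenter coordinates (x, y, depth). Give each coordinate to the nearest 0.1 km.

(54.6, -4.1, 17.0)

Each station gives a sphere (x−x_i)² + (y−y_i)² + z² = d_i² (stations at z=0).
Subtracting the TON sphere from CMB and HOPS: z² cancels, leaving linear equations in x and y:
-220.2 x − 54.8 y = -11797.50
53.4 x − 171.0 y = 3615.92
Solving: x ≈ 54.596, y ≈ -4.097 km (keep extra digits for the depth step; rounded: 54.6, -4.1).
Then from the TON sphere: z² = 58.48² − (x − 28.5)² − (y − 45.4)² with x = 54.596, y = -4.097, so z ≈ 16.999 ≈ 17.0 km.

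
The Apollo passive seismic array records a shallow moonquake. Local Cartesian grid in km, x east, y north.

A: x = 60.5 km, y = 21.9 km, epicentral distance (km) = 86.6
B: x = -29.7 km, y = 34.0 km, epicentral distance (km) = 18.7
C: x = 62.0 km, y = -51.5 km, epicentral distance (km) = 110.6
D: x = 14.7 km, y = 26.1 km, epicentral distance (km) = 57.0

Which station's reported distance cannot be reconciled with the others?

D

Solve using three stations at a time. Using A, B, C (subtract circle equations pairwise → linear system) gives (x, y) ≈ (-25.9, 15.7).
Distances from that point to each station vs reported:
  A: calculated 86.6 vs reported 86.6 → residual 0.0 km
  B: calculated 18.7 vs reported 18.7 → residual 0.0 km
  C: calculated 110.6 vs reported 110.6 → residual 0.0 km
  D: calculated 41.9 vs reported 57.0 → residual 15.1 km
A, B, C are mutually consistent (residuals ≈ 0); D is off by 15.1 km.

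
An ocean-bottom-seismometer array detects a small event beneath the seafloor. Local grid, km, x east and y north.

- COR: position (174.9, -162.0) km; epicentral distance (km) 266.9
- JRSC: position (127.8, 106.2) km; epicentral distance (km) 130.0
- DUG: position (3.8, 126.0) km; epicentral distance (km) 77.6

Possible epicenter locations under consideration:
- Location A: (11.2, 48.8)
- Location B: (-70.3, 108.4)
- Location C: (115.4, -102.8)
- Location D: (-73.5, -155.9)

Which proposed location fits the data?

For each candidate, compare |candidate − station| to the reported distance:
Location A: residuals COR 0.0, JRSC 0.0, DUG 0.0 → max 0.0 km
Location B: residuals COR 98.1, JRSC 68.1, DUG 1.4 → max 98.1 km
Location C: residuals COR 183.0, JRSC 79.4, DUG 177.0 → max 183.0 km
Location D: residuals COR 18.4, JRSC 200.5, DUG 214.7 → max 214.7 km
Only Location A has all residuals ≈ 0.

Location A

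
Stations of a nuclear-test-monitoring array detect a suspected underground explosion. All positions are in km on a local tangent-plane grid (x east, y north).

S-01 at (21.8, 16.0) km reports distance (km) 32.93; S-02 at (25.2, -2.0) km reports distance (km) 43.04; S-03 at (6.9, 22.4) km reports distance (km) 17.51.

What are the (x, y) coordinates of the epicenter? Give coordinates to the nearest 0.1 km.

Circle about each station: (x − 21.8)² + (y − 16.0)² = 32.93²; (x − 25.2)² + (y + 2.0)² = 43.04²; (x − 6.9)² + (y − 22.4)² = 17.51².
Subtracting pairs of circle equations eliminates x²+y² and gives linear equations (the radical axes):
6.8 x − 36.0 y = -860.26
-29.8 x + 12.8 y = 595.91
Solving the 2×2 system: x ≈ -10.6, y ≈ 21.9 km.
Check against S-01 (with the unrounded x, y): √((x − 21.8)²+(y − 16.0)²) = 32.92 ≈ 32.93 km. ✓

x ≈ -10.6 km, y ≈ 21.9 km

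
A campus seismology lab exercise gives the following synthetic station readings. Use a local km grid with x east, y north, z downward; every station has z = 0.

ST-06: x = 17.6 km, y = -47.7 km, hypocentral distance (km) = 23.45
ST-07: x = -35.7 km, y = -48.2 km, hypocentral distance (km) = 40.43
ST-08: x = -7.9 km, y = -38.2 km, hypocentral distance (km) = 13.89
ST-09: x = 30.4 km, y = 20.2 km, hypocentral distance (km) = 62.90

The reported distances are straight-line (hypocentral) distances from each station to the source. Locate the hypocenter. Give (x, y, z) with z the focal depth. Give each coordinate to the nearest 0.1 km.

x ≈ 1.0 km, y ≈ -34.5 km, depth ≈ 10.0 km

Each station gives a sphere (x−x_i)² + (y−y_i)² + z² = d_i² (stations at z=0).
Subtracting the ST-06 sphere from ST-07 and ST-08: z² cancels, leaving linear equations in x and y:
-106.6 x − 1.0 y = -72.00
-51.0 x + 19.0 y = -706.43
Solving: x ≈ 0.999, y ≈ -34.499 km (keep extra digits for the depth step; rounded: 1.0, -34.5).
Then from the ST-06 sphere: z² = 23.45² − (x − 17.6)² − (y + 47.7)² with x = 0.999, y = -34.499, so z ≈ 10.002 ≈ 10.0 km.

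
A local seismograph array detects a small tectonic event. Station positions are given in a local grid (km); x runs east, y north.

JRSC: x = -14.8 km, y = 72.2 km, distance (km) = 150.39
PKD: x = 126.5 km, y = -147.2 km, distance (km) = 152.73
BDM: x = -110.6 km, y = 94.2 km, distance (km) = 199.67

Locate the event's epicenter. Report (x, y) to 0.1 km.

Circle about each station: (x + 14.8)² + (y − 72.2)² = 150.39²; (x − 126.5)² + (y + 147.2)² = 152.73²; (x + 110.6)² + (y − 94.2)² = 199.67².
Subtracting the JRSC equation from the PKD and BDM equations removes the quadratic terms:
282.6 x − 438.8 y = 31528.91
-191.6 x + 44.0 y = -1576.84
Solving the 2×2 system: x ≈ -9.7, y ≈ -78.1 km.

-9.7 km east, -78.1 km north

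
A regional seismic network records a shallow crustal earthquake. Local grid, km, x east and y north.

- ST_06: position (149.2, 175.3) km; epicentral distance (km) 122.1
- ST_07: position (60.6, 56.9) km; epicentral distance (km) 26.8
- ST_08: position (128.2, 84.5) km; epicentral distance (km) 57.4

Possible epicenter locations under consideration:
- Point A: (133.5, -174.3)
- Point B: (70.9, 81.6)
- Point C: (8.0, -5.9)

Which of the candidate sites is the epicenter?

Point B

For each candidate, compare |candidate − station| to the reported distance:
Point A: residuals ST_06 227.9, ST_07 215.6, ST_08 201.5 → max 227.9 km
Point B: residuals ST_06 0.0, ST_07 0.0, ST_08 0.0 → max 0.0 km
Point C: residuals ST_06 107.6, ST_07 55.1, ST_08 93.0 → max 107.6 km
Only Point B has all residuals ≈ 0.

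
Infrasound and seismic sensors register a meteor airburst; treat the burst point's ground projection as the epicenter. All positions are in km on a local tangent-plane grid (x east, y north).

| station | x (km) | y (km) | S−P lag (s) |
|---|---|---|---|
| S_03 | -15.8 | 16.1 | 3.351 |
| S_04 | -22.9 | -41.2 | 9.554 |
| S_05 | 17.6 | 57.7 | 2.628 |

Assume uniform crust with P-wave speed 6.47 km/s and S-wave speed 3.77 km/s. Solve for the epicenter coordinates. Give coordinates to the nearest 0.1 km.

x ≈ -0.3 km, y ≈ 42.1 km

Distance from S−P lag: d = Δt · v_P v_S / (v_P − v_S) = Δt · (6.47·3.77)/(6.47−3.77) ≈ 9.0340·Δt.
So d_S_03 = 30.27, d_S_04 = 86.31, d_S_05 = 23.74 km.
Circle about each station: (x + 15.8)² + (y − 16.1)² = 30.27²; (x + 22.9)² + (y + 41.2)² = 86.31²; (x − 17.6)² + (y − 57.7)² = 23.74².
Subtracting the S_03 equation from the S_04 and S_05 equations removes the quadratic terms:
-14.2 x − 114.6 y = -4820.14
66.8 x + 83.2 y = 3482.89
Solving the 2×2 system: x ≈ -0.3, y ≈ 42.1 km.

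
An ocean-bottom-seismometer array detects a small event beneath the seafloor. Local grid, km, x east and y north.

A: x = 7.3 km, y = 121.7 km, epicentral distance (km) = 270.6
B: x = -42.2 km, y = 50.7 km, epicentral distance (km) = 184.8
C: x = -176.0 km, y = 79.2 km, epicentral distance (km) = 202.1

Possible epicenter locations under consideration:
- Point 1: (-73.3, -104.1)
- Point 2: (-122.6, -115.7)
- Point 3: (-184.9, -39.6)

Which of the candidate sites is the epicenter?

Point 2

For each candidate, compare |candidate − station| to the reported distance:
Point 1: residuals A 30.8, B 26.9, C 8.0 → max 30.8 km
Point 2: residuals A 0.0, B 0.0, C 0.0 → max 0.0 km
Point 3: residuals A 19.7, B 15.9, C 83.0 → max 83.0 km
Only Point 2 has all residuals ≈ 0.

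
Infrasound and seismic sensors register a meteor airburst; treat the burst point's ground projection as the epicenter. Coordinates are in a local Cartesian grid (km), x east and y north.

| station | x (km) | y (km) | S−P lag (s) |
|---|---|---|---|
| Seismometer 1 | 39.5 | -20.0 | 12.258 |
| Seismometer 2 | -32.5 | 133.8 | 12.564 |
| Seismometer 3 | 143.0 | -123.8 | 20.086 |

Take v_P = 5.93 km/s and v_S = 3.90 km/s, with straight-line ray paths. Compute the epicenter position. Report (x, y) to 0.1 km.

x ≈ 107.1 km, y ≈ 102.2 km

Distance from S−P lag: d = Δt · v_P v_S / (v_P − v_S) = Δt · (5.93·3.90)/(5.93−3.90) ≈ 11.3926·Δt.
So d_Seismometer 1 = 139.65, d_Seismometer 2 = 143.14, d_Seismometer 3 = 228.83 km.
Circle about each station: (x − 39.5)² + (y + 20.0)² = 139.65²; (x + 32.5)² + (y − 133.8)² = 143.14²; (x − 143.0)² + (y + 123.8)² = 228.83².
Subtracting the Seismometer 1 equation from the Seismometer 2 and Seismometer 3 equations removes the quadratic terms:
-144.0 x + 307.6 y = 16011.50
207.0 x − 207.6 y = 954.14
Solving the 2×2 system: x ≈ 107.1, y ≈ 102.2 km.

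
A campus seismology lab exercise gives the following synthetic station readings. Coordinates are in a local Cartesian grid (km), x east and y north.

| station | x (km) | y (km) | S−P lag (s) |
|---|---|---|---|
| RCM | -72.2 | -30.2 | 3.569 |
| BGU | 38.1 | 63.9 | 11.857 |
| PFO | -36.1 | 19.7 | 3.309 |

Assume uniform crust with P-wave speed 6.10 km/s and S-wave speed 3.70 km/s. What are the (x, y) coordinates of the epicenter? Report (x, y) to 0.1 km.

(-45.4, -10.0)

Distance from S−P lag: d = Δt · v_P v_S / (v_P − v_S) = Δt · (6.10·3.70)/(6.10−3.70) ≈ 9.4042·Δt.
So d_RCM = 33.56, d_BGU = 111.51, d_PFO = 31.12 km.
Circle about each station: (x + 72.2)² + (y + 30.2)² = 33.56²; (x − 38.1)² + (y − 63.9)² = 111.51²; (x + 36.1)² + (y − 19.7)² = 31.12².
Subtracting the RCM equation from the BGU and PFO equations removes the quadratic terms:
220.6 x + 188.2 y = -11898.27
72.2 x + 99.8 y = -4275.76
Solving the 2×2 system: x ≈ -45.4, y ≈ -10.0 km.
Check against RCM (with the unrounded x, y): √((x + 72.2)²+(y + 30.2)²) = 33.56 ≈ 33.56 km. ✓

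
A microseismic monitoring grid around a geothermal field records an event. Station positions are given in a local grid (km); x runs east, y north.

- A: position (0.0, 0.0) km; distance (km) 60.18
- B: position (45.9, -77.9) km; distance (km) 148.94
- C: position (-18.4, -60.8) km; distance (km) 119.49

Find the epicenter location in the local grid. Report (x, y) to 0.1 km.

Circle about each station: x² + y² = 60.18²; (x − 45.9)² + (y + 77.9)² = 148.94²; (x + 18.4)² + (y + 60.8)² = 119.49².
Subtracting pairs of circle equations eliminates x²+y² and gives linear equations (the radical axes):
91.8 x − 155.8 y = -10386.27
-36.8 x − 121.6 y = -6621.03
Solving the 2×2 system: x ≈ -13.7, y ≈ 58.6 km.

x ≈ -13.7 km, y ≈ 58.6 km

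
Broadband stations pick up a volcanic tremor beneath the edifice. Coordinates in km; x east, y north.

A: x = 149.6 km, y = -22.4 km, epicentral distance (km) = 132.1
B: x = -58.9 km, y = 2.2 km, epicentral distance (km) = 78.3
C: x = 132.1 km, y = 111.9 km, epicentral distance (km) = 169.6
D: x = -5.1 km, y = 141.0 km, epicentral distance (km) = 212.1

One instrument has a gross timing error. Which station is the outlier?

Solve using three stations at a time. Using A, B, C (subtract circle equations pairwise → linear system) gives (x, y) ≈ (17.8, -13.4).
Distances from that point to each station vs reported:
  A: calculated 132.1 vs reported 132.1 → residual 0.0 km
  B: calculated 78.3 vs reported 78.3 → residual 0.0 km
  C: calculated 169.6 vs reported 169.6 → residual 0.0 km
  D: calculated 156.1 vs reported 212.1 → residual 56.0 km
A, B, C are mutually consistent (residuals ≈ 0); D is off by 56.0 km.

D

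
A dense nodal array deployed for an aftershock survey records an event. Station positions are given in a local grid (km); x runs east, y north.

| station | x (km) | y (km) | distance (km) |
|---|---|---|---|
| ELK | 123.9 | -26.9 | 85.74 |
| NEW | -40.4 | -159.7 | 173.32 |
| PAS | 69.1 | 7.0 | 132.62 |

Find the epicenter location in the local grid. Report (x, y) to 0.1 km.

Circle about each station: (x − 123.9)² + (y + 26.9)² = 85.74²; (x + 40.4)² + (y + 159.7)² = 173.32²; (x − 69.1)² + (y − 7.0)² = 132.62².
Subtracting the ELK equation from the NEW and PAS equations removes the quadratic terms:
-328.6 x − 265.6 y = -11627.04
-109.6 x + 67.8 y = -21487.73
Solving the 2×2 system: x ≈ 126.4, y ≈ -112.6 km.

x ≈ 126.4 km, y ≈ -112.6 km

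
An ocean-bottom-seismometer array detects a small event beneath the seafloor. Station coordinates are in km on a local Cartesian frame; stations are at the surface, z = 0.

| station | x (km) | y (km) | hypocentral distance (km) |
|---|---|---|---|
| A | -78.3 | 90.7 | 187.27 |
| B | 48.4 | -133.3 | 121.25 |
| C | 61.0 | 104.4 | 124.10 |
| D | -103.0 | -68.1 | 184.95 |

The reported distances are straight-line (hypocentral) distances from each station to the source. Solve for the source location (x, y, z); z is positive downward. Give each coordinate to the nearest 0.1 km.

Each station gives a sphere (x−x_i)² + (y−y_i)² + z² = d_i² (stations at z=0).
Subtracting the A sphere from B and C: z² cancels, leaving linear equations in x and y:
253.4 x − 448.0 y = 26122.56
278.6 x + 27.4 y = 19932.22
Solving: x ≈ 73.207, y ≈ -16.902 km (keep extra digits for the depth step; rounded: 73.2, -16.9).
Then from the A sphere: z² = 187.27² − (x + 78.3)² − (y − 90.7)² with x = 73.207, y = -16.902, so z ≈ 23.184 ≈ 23.2 km.
Check against D (with the unrounded solution): distance 184.95 ≈ 184.95 km. ✓

x ≈ 73.2 km, y ≈ -16.9 km, depth ≈ 23.2 km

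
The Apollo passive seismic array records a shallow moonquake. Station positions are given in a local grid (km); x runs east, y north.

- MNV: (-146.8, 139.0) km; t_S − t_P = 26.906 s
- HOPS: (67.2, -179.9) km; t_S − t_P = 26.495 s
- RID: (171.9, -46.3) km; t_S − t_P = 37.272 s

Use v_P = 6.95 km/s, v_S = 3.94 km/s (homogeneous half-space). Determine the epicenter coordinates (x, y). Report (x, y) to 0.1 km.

Distance from S−P lag: d = Δt · v_P v_S / (v_P − v_S) = Δt · (6.95·3.94)/(6.95−3.94) ≈ 9.0973·Δt.
So d_MNV = 244.77, d_HOPS = 241.03, d_RID = 339.08 km.
Circle about each station: (x + 146.8)² + (y − 139.0)² = 244.77²; (x − 67.2)² + (y + 179.9)² = 241.03²; (x − 171.9)² + (y + 46.3)² = 339.08².
Subtracting pairs of circle equations eliminates x²+y² and gives linear equations (the radical axes):
428.0 x − 637.8 y = -2174.50
637.4 x − 370.6 y = -64240.83
Solving the 2×2 system: x ≈ -162.0, y ≈ -105.3 km.
Check against MNV (with the unrounded x, y): √((x + 146.8)²+(y − 139.0)²) = 244.79 ≈ 244.77 km. ✓

x ≈ -162.0 km, y ≈ -105.3 km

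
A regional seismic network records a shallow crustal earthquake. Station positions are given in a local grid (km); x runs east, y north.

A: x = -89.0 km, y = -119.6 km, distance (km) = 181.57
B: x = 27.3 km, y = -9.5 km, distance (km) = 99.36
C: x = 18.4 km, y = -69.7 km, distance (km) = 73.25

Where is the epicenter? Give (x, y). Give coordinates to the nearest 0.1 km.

(89.6, -86.9)

Circle about each station: (x + 89.0)² + (y + 119.6)² = 181.57²; (x − 27.3)² + (y + 9.5)² = 99.36²; (x − 18.4)² + (y + 69.7)² = 73.25².
Subtracting the A equation from the B and C equations removes the quadratic terms:
232.6 x + 220.2 y = 1705.64
214.8 x + 99.8 y = 10573.59
Solving the 2×2 system: x ≈ 89.6, y ≈ -86.9 km.
Check against A (with the unrounded x, y): √((x + 89.0)²+(y + 119.6)²) = 181.57 ≈ 181.57 km. ✓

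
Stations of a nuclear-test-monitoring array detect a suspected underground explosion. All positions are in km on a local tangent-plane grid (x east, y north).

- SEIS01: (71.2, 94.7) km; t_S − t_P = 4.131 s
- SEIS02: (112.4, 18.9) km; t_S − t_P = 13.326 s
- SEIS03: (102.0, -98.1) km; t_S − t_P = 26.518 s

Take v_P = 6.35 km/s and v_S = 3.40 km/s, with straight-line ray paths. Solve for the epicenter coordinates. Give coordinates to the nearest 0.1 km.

42.1 km east, 86.5 km north

Distance from S−P lag: d = Δt · v_P v_S / (v_P − v_S) = Δt · (6.35·3.40)/(6.35−3.40) ≈ 7.3186·Δt.
So d_SEIS01 = 30.23, d_SEIS02 = 97.53, d_SEIS03 = 194.08 km.
Circle about each station: (x − 71.2)² + (y − 94.7)² = 30.23²; (x − 112.4)² + (y − 18.9)² = 97.53²; (x − 102.0)² + (y + 98.1)² = 194.08².
Subtracting pairs of circle equations eliminates x²+y² and gives linear equations (the radical axes):
82.4 x − 151.6 y = -9644.81
61.6 x − 385.6 y = -30763.11
Solving the 2×2 system: x ≈ 42.1, y ≈ 86.5 km.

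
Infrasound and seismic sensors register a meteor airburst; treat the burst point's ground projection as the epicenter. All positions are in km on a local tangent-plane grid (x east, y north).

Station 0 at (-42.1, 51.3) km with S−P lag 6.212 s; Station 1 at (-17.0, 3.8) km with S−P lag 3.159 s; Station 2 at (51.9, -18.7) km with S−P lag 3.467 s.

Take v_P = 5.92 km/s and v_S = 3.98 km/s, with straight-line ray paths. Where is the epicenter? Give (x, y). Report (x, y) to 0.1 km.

Distance from S−P lag: d = Δt · v_P v_S / (v_P − v_S) = Δt · (5.92·3.98)/(5.92−3.98) ≈ 12.1452·Δt.
So d_Station 0 = 75.45, d_Station 1 = 38.37, d_Station 2 = 42.11 km.
Circle about each station: (x + 42.1)² + (y − 51.3)² = 75.45²; (x + 17.0)² + (y − 3.8)² = 38.37²; (x − 51.9)² + (y + 18.7)² = 42.11².
Subtracting pairs of circle equations eliminates x²+y² and gives linear equations (the radical axes):
50.2 x − 95.0 y = 119.79
188.0 x − 140.0 y = 2558.65
Solving the 2×2 system: x ≈ 20.9, y ≈ 9.8 km.

20.9 km east, 9.8 km north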